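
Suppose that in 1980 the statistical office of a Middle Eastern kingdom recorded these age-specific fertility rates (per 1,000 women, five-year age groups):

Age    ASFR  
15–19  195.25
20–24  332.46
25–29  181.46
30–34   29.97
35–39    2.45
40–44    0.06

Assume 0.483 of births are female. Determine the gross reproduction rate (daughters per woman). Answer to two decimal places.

Proportion female at birth = 0.483.
Sum of ASFRs = 195.25 + 332.46 + 181.46 + 29.97 + 2.45 + 0.06 = 741.65
TFR = 5 × 741.65 / 1000 = 3.70825
GRR = 0.483 × 3.70825 = 1.79108

1.79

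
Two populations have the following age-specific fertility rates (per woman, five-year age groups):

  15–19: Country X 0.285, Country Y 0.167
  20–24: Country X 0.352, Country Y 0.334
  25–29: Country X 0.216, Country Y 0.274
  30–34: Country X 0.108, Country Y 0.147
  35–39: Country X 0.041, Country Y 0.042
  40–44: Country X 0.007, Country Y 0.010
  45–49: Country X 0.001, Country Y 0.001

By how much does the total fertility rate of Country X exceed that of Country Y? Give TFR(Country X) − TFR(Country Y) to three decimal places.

0.175

Country X:
  Sum of ASFRs = 0.285 + 0.352 + 0.216 + 0.108 + 0.041 + 0.007 + 0.001 = 1.010
  TFR = 5 × 1.010 = 5.05
Country Y:
  Sum of ASFRs = 0.167 + 0.334 + 0.274 + 0.147 + 0.042 + 0.010 + 0.001 = 0.975
  TFR = 5 × 0.975 = 4.875
Difference = 5.05 − 4.875 = 0.175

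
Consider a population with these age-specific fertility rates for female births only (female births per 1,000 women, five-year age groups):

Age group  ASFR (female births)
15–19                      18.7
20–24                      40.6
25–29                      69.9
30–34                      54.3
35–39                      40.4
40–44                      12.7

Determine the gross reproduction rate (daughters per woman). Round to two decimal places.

Sum of female ASFRs = 18.7 + 40.6 + 69.9 + 54.3 + 40.4 + 12.7 = 236.6
GRR = 5 × 236.6 / 1000 = 1.183

1.18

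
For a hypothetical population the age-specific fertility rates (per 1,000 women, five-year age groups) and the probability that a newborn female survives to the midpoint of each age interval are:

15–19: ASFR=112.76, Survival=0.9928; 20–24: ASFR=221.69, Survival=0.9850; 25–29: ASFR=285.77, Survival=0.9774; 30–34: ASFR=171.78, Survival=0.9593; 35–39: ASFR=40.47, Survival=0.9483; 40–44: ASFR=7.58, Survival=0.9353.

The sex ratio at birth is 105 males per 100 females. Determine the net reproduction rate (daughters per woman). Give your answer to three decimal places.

2.000

Proportion female at birth = 100 / (100 + 105) = 0.48780.
Survival-weighted fertility by age (5·fₓ·Sₓ):
  15–19: 5 × 112.76/1000 × 0.9928 = 0.55974
  20–24: 5 × 221.69/1000 × 0.9850 = 1.09182
  25–29: 5 × 285.77/1000 × 0.9774 = 1.39656
  30–34: 5 × 171.78/1000 × 0.9593 = 0.82394
  35–39: 5 × 40.47/1000 × 0.9483 = 0.19189
  40–44: 5 × 7.58/1000 × 0.9353 = 0.03545
Sum = 4.09940
NRR = 0.48780 × 4.09940 = 1.99969
An NRR exceeding 1 indicates intrinsic growth under these rates.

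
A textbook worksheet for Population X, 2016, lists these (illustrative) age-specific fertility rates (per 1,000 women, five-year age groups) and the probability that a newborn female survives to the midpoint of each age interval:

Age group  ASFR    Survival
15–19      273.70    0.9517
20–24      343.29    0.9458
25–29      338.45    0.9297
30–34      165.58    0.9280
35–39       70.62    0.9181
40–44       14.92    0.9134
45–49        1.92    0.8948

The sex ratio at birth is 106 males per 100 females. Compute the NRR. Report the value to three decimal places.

Proportion female at birth = 100 / (100 + 106) = 0.48544.
Weighting each age-specific rate by interval width and survival:
  15–19: 5 × 273.70/1000 × 0.9517 = 1.30240
  20–24: 5 × 343.29/1000 × 0.9458 = 1.62342
  25–29: 5 × 338.45/1000 × 0.9297 = 1.57328
  30–34: 5 × 165.58/1000 × 0.9280 = 0.76829
  35–39: 5 × 70.62/1000 × 0.9181 = 0.32418
  40–44: 5 × 14.92/1000 × 0.9134 = 0.06814
  45–49: 5 × 1.92/1000 × 0.8948 = 0.00859
Sum = 5.66830
NRR = 0.48544 × 5.66830 = 2.75162

2.752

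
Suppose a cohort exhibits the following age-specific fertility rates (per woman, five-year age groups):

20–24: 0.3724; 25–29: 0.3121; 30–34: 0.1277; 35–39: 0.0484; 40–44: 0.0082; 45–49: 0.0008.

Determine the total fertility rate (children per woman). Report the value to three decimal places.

4.348

Sum of ASFRs = 0.3724 + 0.3121 + 0.1277 + 0.0484 + 0.0082 + 0.0008 = 0.8696
TFR = 5 × 0.8696 = 4.348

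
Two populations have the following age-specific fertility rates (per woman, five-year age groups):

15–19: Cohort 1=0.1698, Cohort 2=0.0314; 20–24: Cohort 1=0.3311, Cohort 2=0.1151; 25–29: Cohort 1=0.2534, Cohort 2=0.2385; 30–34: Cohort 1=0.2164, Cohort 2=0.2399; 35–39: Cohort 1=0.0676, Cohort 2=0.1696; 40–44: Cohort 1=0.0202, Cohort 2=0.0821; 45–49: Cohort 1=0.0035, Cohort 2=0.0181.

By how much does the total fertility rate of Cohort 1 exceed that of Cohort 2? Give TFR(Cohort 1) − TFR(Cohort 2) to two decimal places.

0.84

Cohort 1:
  Sum of ASFRs = 0.1698 + 0.3311 + 0.2534 + 0.2164 + 0.0676 + 0.0202 + 0.0035 = 1.0620
  TFR = 5 × 1.0620 = 5.31
Cohort 2:
  Sum of ASFRs = 0.0314 + 0.1151 + 0.2385 + 0.2399 + 0.1696 + 0.0821 + 0.0181 = 0.8947
  TFR = 5 × 0.8947 = 4.4735
Difference = 5.31 − 4.4735 = 0.8365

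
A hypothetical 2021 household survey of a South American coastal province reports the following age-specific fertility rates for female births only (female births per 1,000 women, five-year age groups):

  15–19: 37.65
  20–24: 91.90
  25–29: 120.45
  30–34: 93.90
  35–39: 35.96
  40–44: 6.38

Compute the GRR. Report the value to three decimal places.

1.931

Sum of female ASFRs = 37.65 + 91.90 + 120.45 + 93.90 + 35.96 + 6.38 = 386.24
GRR = 5 × 386.24 / 1000 = 1.9312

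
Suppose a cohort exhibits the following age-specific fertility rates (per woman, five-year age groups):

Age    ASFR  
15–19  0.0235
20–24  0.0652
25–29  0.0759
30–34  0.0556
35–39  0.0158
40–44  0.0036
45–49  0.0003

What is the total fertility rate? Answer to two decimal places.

Sum of ASFRs = 0.0235 + 0.0652 + 0.0759 + 0.0556 + 0.0158 + 0.0036 + 0.0003 = 0.2399
TFR = 5 × 0.2399 = 1.1995

1.20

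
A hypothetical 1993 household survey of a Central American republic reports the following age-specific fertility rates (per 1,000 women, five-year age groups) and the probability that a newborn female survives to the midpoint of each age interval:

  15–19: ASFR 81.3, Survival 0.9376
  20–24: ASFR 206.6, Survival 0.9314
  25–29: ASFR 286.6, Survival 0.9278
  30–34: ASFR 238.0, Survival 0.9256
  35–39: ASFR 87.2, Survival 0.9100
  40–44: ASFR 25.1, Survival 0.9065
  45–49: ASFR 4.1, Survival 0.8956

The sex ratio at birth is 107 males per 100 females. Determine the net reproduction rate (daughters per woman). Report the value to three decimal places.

2.079

Proportion female at birth = 100 / (100 + 107) = 0.48309.
Per-age-group product (5 × ASFR × survival probability):
  15–19: 5 × 81.3/1000 × 0.9376 = 0.38113
  20–24: 5 × 206.6/1000 × 0.9314 = 0.96214
  25–29: 5 × 286.6/1000 × 0.9278 = 1.32954
  30–34: 5 × 238.0/1000 × 0.9256 = 1.10146
  35–39: 5 × 87.2/1000 × 0.9100 = 0.39676
  40–44: 5 × 25.1/1000 × 0.9065 = 0.11377
  45–49: 5 × 4.1/1000 × 0.8956 = 0.01836
Sum = 4.30316
NRR = 0.48309 × 4.30316 = 2.07881
NRR > 1, so each generation more than replaces itself.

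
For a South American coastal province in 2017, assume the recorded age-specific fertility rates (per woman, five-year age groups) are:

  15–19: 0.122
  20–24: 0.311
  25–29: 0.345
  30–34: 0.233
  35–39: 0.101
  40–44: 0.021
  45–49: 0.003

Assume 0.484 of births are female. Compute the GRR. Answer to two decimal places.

Proportion female at birth = 0.484.
Sum of ASFRs = 0.122 + 0.311 + 0.345 + 0.233 + 0.101 + 0.021 + 0.003 = 1.136
TFR = 5 × 1.136 = 5.68
GRR = 0.484 × 5.68 = 2.74912

2.75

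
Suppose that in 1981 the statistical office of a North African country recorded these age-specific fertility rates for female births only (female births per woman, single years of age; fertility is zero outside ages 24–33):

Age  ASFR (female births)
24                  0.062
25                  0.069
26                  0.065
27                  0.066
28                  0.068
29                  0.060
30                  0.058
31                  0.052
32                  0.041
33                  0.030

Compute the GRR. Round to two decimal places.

0.57

Sum of female ASFRs = 0.062 + 0.069 + 0.065 + 0.066 + 0.068 + 0.060 + 0.058 + 0.052 + 0.041 + 0.030 = 0.571
GRR = 0.571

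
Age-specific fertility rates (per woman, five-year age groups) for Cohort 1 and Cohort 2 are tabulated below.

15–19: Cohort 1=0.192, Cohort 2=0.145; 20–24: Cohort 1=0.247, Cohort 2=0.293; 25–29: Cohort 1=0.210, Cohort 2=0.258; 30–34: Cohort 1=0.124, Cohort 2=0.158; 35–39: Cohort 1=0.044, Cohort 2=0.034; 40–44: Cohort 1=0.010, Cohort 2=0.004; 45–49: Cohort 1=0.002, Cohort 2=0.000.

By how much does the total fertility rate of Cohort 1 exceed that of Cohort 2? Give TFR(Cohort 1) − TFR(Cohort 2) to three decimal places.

Cohort 1:
  Sum of ASFRs = 0.192 + 0.247 + 0.210 + 0.124 + 0.044 + 0.010 + 0.002 = 0.829
  TFR = 5 × 0.829 = 4.145
Cohort 2:
  Sum of ASFRs = 0.145 + 0.293 + 0.258 + 0.158 + 0.034 + 0.004 + 0.000 = 0.892
  TFR = 5 × 0.892 = 4.46
Difference = 4.145 − 4.46 = -0.315

-0.315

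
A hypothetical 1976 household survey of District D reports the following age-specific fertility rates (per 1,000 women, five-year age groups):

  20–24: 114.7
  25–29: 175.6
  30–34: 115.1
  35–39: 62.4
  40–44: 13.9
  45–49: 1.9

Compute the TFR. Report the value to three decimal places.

Sum of ASFRs = 114.7 + 175.6 + 115.1 + 62.4 + 13.9 + 1.9 = 483.6
TFR = 5 × 483.6 / 1000 = 2.418

2.418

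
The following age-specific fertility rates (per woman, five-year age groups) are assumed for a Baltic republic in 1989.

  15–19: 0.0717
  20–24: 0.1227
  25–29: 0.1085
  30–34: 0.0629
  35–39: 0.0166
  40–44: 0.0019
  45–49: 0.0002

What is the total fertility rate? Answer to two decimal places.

1.92

Sum of ASFRs = 0.0717 + 0.1227 + 0.1085 + 0.0629 + 0.0166 + 0.0019 + 0.0002 = 0.3845
TFR = 5 × 0.3845 = 1.9225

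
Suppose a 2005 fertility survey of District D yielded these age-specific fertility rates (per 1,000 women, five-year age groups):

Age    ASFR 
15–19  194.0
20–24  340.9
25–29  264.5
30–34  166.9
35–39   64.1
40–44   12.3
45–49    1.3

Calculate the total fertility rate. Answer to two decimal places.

5.22

Sum of ASFRs = 194.0 + 340.9 + 264.5 + 166.9 + 64.1 + 12.3 + 1.3 = 1044.0
TFR = 5 × 1044.0 / 1000 = 5.22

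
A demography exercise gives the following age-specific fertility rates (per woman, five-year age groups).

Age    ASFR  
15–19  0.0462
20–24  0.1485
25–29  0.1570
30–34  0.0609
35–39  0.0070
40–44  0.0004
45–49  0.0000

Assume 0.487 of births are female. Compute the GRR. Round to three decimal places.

1.023

Proportion female at birth = 0.487.
Sum of ASFRs = 0.0462 + 0.1485 + 0.1570 + 0.0609 + 0.0070 + 0.0004 + 0.0000 = 0.4200
TFR = 5 × 0.4200 = 2.1
GRR = 0.487 × 2.1 = 1.02270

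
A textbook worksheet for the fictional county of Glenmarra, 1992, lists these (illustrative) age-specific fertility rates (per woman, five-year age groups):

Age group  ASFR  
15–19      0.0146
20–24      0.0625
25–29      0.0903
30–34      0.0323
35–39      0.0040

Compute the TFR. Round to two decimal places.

Sum of ASFRs = 0.0146 + 0.0625 + 0.0903 + 0.0323 + 0.0040 = 0.2037
TFR = 5 × 0.2037 = 1.0185

1.02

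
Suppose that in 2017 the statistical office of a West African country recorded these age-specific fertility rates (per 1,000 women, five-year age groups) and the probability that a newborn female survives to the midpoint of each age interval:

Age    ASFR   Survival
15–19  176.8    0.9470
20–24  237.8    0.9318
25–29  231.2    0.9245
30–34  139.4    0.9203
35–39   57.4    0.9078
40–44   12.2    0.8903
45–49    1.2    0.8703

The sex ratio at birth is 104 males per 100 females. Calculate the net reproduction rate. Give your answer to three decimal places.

1.949

Proportion female at birth = 100 / (100 + 104) = 0.49020.
Survival-weighted fertility by age (5·fₓ·Sₓ):
  15–19: 5 × 176.8/1000 × 0.9470 = 0.83715
  20–24: 5 × 237.8/1000 × 0.9318 = 1.10791
  25–29: 5 × 231.2/1000 × 0.9245 = 1.06872
  30–34: 5 × 139.4/1000 × 0.9203 = 0.64145
  35–39: 5 × 57.4/1000 × 0.9078 = 0.26054
  40–44: 5 × 12.2/1000 × 0.8903 = 0.05431
  45–49: 5 × 1.2/1000 × 0.8703 = 0.00522
Sum = 3.97530
NRR = 0.49020 × 3.97530 = 1.94869
NRR > 1, so each generation more than replaces itself.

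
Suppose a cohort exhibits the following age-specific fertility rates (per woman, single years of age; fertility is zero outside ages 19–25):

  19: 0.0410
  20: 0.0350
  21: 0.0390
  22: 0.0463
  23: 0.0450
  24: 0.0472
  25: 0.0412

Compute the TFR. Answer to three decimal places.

0.295

Sum of ASFRs = 0.0410 + 0.0350 + 0.0390 + 0.0463 + 0.0450 + 0.0472 + 0.0412 = 0.2947
TFR = 0.2947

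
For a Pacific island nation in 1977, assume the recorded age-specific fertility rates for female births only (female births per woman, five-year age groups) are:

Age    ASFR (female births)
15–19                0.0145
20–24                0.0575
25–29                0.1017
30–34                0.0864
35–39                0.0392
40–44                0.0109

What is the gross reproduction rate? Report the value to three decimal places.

Sum of female ASFRs = 0.0145 + 0.0575 + 0.1017 + 0.0864 + 0.0392 + 0.0109 = 0.3102
GRR = 5 × 0.3102 = 1.551

1.551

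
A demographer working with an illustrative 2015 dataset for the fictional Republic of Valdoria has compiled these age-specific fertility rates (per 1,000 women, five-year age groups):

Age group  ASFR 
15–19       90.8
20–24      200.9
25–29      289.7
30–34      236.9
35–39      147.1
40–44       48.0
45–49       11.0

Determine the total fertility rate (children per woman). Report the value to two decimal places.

5.12

Sum of ASFRs = 90.8 + 200.9 + 289.7 + 236.9 + 147.1 + 48.0 + 11.0 = 1024.4
TFR = 5 × 1024.4 / 1000 = 5.122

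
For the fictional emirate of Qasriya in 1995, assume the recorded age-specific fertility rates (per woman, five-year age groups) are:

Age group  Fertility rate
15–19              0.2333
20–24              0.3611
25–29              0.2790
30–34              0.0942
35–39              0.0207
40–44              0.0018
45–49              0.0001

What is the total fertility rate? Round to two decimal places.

4.95

Sum of ASFRs = 0.2333 + 0.3611 + 0.2790 + 0.0942 + 0.0207 + 0.0018 + 0.0001 = 0.9902
TFR = 5 × 0.9902 = 4.951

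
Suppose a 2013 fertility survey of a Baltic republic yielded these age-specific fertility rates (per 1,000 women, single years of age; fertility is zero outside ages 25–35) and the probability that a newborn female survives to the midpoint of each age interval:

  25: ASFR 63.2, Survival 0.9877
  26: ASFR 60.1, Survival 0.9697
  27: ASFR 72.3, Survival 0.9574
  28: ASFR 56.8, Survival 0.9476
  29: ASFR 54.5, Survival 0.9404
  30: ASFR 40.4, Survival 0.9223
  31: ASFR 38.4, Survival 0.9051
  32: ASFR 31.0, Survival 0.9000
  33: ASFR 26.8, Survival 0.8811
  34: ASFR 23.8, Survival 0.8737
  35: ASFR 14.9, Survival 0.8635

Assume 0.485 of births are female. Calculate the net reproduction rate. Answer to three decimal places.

Proportion female at birth = 0.485.
Survival-weighted fertility by age (1·fₓ·Sₓ):
  25: 1 × 63.2/1000 × 0.9877 = 0.06242
  26: 1 × 60.1/1000 × 0.9697 = 0.05828
  27: 1 × 72.3/1000 × 0.9574 = 0.06922
  28: 1 × 56.8/1000 × 0.9476 = 0.05382
  29: 1 × 54.5/1000 × 0.9404 = 0.05125
  30: 1 × 40.4/1000 × 0.9223 = 0.03726
  31: 1 × 38.4/1000 × 0.9051 = 0.03476
  32: 1 × 31.0/1000 × 0.9000 = 0.02790
  33: 1 × 26.8/1000 × 0.8811 = 0.02361
  34: 1 × 23.8/1000 × 0.8737 = 0.02079
  35: 1 × 14.9/1000 × 0.8635 = 0.01287
Sum = 0.45218
NRR = 0.485 × 0.45218 = 0.21931
An NRR under 1 implies long-run decline under these rates.

0.219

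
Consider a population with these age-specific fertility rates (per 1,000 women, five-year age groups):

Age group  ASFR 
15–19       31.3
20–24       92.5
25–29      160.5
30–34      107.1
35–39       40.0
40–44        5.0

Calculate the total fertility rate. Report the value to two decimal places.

Sum of ASFRs = 31.3 + 92.5 + 160.5 + 107.1 + 40.0 + 5.0 = 436.4
TFR = 5 × 436.4 / 1000 = 2.182

2.18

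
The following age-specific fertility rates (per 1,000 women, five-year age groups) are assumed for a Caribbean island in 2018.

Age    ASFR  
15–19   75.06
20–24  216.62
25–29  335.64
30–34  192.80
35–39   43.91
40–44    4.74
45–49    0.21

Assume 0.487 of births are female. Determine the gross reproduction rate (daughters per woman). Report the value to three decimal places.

Proportion female at birth = 0.487.
Sum of ASFRs = 75.06 + 216.62 + 335.64 + 192.80 + 43.91 + 4.74 + 0.21 = 868.98
TFR = 5 × 868.98 / 1000 = 4.3449
GRR = 0.487 × 4.3449 = 2.11597

2.116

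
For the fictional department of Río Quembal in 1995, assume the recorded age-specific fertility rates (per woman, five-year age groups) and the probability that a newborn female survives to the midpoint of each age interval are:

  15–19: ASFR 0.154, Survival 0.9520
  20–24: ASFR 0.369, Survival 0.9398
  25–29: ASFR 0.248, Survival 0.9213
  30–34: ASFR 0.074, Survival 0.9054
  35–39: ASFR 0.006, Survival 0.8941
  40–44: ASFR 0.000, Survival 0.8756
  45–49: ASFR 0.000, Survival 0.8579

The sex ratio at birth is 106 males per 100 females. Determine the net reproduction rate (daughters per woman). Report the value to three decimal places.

Proportion female at birth = 100 / (100 + 106) = 0.48544.
Each age group contributes 5 × ASFR × survival:
  15–19: 5 × 0.154 × 0.9520 = 0.73304
  20–24: 5 × 0.369 × 0.9398 = 1.73393
  25–29: 5 × 0.248 × 0.9213 = 1.14241
  30–34: 5 × 0.074 × 0.9054 = 0.33500
  35–39: 5 × 0.006 × 0.8941 = 0.02682
  40–44: 5 × 0.000 × 0.8756 = 0.00000
  45–49: 5 × 0.000 × 0.8579 = 0.00000
Sum = 3.97120
NRR = 0.48544 × 3.97120 = 1.92778
With NRR above 1 the population is above replacement fertility.

1.928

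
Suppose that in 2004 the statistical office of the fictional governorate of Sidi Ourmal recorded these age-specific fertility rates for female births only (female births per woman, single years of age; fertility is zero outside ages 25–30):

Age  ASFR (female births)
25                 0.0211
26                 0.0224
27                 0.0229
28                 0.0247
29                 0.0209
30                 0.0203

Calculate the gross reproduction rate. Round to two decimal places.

Sum of female ASFRs = 0.0211 + 0.0224 + 0.0229 + 0.0247 + 0.0209 + 0.0203 = 0.1323
GRR = 0.1323

0.13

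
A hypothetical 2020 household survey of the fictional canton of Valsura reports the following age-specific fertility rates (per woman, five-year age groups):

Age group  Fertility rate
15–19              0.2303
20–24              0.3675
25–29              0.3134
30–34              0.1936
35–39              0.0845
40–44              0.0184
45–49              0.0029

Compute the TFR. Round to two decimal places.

Sum of ASFRs = 0.2303 + 0.3675 + 0.3134 + 0.1936 + 0.0845 + 0.0184 + 0.0029 = 1.2106
TFR = 5 × 1.2106 = 6.053

6.05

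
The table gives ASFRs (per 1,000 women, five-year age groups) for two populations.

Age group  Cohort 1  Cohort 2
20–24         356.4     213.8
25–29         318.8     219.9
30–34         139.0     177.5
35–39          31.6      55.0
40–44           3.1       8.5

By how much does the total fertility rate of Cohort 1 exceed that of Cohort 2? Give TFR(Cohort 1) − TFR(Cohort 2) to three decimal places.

Cohort 1:
  Sum of ASFRs = 356.4 + 318.8 + 139.0 + 31.6 + 3.1 = 848.9
  TFR = 5 × 848.9 / 1000 = 4.2445
Cohort 2:
  Sum of ASFRs = 213.8 + 219.9 + 177.5 + 55.0 + 8.5 = 674.7
  TFR = 5 × 674.7 / 1000 = 3.3735
Difference = 4.2445 − 3.3735 = 0.871

0.871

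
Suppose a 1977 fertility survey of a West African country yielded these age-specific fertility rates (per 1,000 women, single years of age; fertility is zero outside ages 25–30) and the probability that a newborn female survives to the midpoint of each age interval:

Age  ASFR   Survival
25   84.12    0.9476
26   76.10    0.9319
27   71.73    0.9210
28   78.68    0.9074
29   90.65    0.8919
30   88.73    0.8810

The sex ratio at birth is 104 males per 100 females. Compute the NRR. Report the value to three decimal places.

0.219

Proportion female at birth = 100 / (100 + 104) = 0.49020.
Survival-weighted fertility by age (1·fₓ·Sₓ):
  25: 1 × 84.12/1000 × 0.9476 = 0.07971
  26: 1 × 76.10/1000 × 0.9319 = 0.07092
  27: 1 × 71.73/1000 × 0.9210 = 0.06606
  28: 1 × 78.68/1000 × 0.9074 = 0.07139
  29: 1 × 90.65/1000 × 0.8919 = 0.08085
  30: 1 × 88.73/1000 × 0.8810 = 0.07817
Sum = 0.44710
NRR = 0.49020 × 0.44710 = 0.21917
With NRR below 1 the population is below replacement fertility.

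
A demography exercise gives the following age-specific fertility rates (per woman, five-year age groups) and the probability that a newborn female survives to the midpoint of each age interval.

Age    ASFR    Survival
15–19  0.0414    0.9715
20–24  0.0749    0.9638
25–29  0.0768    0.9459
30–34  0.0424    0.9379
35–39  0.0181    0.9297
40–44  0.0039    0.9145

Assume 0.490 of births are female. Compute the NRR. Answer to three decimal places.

Proportion female at birth = 0.490.
Each age group contributes 5 × ASFR × survival:
  15–19: 5 × 0.0414 × 0.9715 = 0.20110
  20–24: 5 × 0.0749 × 0.9638 = 0.36094
  25–29: 5 × 0.0768 × 0.9459 = 0.36323
  30–34: 5 × 0.0424 × 0.9379 = 0.19883
  35–39: 5 × 0.0181 × 0.9297 = 0.08414
  40–44: 5 × 0.0039 × 0.9145 = 0.01783
Sum = 1.22607
NRR = 0.490 × 1.22607 = 0.60077
An NRR under 1 implies long-run decline under these rates.

0.601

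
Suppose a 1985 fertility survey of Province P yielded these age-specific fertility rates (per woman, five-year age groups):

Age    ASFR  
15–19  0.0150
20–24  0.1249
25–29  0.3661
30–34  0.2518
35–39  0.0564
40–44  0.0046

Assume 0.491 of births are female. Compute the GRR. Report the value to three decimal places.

2.010

Proportion female at birth = 0.491.
Sum of ASFRs = 0.0150 + 0.1249 + 0.3661 + 0.2518 + 0.0564 + 0.0046 = 0.8188
TFR = 5 × 0.8188 = 4.094
GRR = 0.491 × 4.094 = 2.01015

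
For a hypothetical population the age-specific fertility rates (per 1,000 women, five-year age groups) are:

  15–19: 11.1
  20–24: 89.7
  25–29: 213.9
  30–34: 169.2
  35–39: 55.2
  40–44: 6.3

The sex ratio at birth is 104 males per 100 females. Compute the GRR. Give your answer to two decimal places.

Proportion female at birth = 100 / (100 + 104) = 0.49020.
Sum of ASFRs = 11.1 + 89.7 + 213.9 + 169.2 + 55.2 + 6.3 = 545.4
TFR = 5 × 545.4 / 1000 = 2.727
GRR = 0.49020 × 2.727 = 1.33678

1.34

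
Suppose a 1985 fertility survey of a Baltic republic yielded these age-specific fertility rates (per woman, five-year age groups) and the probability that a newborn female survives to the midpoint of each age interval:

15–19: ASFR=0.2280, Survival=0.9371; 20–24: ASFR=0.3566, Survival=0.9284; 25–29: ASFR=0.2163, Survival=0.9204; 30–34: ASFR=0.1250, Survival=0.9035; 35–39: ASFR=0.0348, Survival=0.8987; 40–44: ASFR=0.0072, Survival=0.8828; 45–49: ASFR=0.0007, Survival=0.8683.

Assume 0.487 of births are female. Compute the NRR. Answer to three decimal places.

Proportion female at birth = 0.487.
Per-age-group product (5 × ASFR × survival probability):
  15–19: 5 × 0.2280 × 0.9371 = 1.06829
  20–24: 5 × 0.3566 × 0.9284 = 1.65534
  25–29: 5 × 0.2163 × 0.9204 = 0.99541
  30–34: 5 × 0.1250 × 0.9035 = 0.56469
  35–39: 5 × 0.0348 × 0.8987 = 0.15637
  40–44: 5 × 0.0072 × 0.8828 = 0.03178
  45–49: 5 × 0.0007 × 0.8683 = 0.00304
Sum = 4.47492
NRR = 0.487 × 4.47492 = 2.17929
NRR > 1, so each generation more than replaces itself.

2.179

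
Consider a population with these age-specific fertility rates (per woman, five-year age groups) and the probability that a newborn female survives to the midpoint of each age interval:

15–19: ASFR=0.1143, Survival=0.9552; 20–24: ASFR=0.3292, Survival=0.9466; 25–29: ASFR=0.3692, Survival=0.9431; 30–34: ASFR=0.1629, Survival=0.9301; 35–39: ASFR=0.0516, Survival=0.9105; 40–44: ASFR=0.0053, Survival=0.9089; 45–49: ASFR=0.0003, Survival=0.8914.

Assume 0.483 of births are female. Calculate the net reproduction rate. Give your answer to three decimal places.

2.349

Proportion female at birth = 0.483.
Survival-weighted fertility by age (5·fₓ·Sₓ):
  15–19: 5 × 0.1143 × 0.9552 = 0.54590
  20–24: 5 × 0.3292 × 0.9466 = 1.55810
  25–29: 5 × 0.3692 × 0.9431 = 1.74096
  30–34: 5 × 0.1629 × 0.9301 = 0.75757
  35–39: 5 × 0.0516 × 0.9105 = 0.23491
  40–44: 5 × 0.0053 × 0.9089 = 0.02409
  45–49: 5 × 0.0003 × 0.8914 = 0.00134
Sum = 4.86287
NRR = 0.483 × 4.86287 = 2.34877
With NRR above 1 the population is above replacement fertility.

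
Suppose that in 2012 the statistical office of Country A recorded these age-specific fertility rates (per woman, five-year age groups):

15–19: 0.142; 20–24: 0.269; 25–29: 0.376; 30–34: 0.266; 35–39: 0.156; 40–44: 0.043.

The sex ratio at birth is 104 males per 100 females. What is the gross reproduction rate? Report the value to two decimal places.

3.07

Proportion female at birth = 100 / (100 + 104) = 0.49020.
Sum of ASFRs = 0.142 + 0.269 + 0.376 + 0.266 + 0.156 + 0.043 = 1.252
TFR = 5 × 1.252 = 6.26
GRR = 0.49020 × 6.26 = 3.06865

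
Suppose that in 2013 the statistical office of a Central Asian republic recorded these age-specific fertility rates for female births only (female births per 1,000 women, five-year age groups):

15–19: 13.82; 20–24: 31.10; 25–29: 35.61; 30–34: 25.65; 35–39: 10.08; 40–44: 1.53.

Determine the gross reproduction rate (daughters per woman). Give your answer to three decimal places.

Sum of female ASFRs = 13.82 + 31.10 + 35.61 + 25.65 + 10.08 + 1.53 = 117.79
GRR = 5 × 117.79 / 1000 = 0.58895

0.589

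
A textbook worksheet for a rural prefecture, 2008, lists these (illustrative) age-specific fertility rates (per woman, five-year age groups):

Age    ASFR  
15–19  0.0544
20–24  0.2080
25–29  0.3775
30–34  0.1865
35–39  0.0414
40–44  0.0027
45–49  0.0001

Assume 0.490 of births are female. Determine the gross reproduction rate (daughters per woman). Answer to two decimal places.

Proportion female at birth = 0.490.
Sum of ASFRs = 0.0544 + 0.2080 + 0.3775 + 0.1865 + 0.0414 + 0.0027 + 0.0001 = 0.8706
TFR = 5 × 0.8706 = 4.353
GRR = 0.490 × 4.353 = 2.13297

2.13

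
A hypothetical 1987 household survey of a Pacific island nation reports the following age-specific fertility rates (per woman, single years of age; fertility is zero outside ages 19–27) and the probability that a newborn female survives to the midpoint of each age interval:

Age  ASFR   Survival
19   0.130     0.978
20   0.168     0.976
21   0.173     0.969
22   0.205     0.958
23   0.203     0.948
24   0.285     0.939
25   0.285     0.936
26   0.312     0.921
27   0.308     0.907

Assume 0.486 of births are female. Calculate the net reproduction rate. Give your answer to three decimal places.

0.947

Proportion female at birth = 0.486.
Per-age-group product (1 × ASFR × survival probability):
  19: 1 × 0.130 × 0.978 = 0.12714
  20: 1 × 0.168 × 0.976 = 0.16397
  21: 1 × 0.173 × 0.969 = 0.16764
  22: 1 × 0.205 × 0.958 = 0.19639
  23: 1 × 0.203 × 0.948 = 0.19244
  24: 1 × 0.285 × 0.939 = 0.26762
  25: 1 × 0.285 × 0.936 = 0.26676
  26: 1 × 0.312 × 0.921 = 0.28735
  27: 1 × 0.308 × 0.907 = 0.27936
Sum = 1.94867
NRR = 0.486 × 1.94867 = 0.94705
NRR < 1, so the cohort does not fully replace itself.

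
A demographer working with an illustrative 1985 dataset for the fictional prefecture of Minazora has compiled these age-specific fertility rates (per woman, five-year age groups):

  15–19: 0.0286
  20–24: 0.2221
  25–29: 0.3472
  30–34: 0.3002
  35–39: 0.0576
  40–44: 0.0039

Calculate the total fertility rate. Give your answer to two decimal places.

Sum of ASFRs = 0.0286 + 0.2221 + 0.3472 + 0.3002 + 0.0576 + 0.0039 = 0.9596
TFR = 5 × 0.9596 = 4.798

4.80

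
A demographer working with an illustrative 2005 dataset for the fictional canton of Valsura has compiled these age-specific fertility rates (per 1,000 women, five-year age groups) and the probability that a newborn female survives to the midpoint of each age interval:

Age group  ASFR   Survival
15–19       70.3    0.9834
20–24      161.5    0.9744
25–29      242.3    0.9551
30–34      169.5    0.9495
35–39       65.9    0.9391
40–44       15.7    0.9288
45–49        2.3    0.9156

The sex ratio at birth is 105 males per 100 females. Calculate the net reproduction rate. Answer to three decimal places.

1.701

Proportion female at birth = 100 / (100 + 105) = 0.48780.
Weighting each age-specific rate by interval width and survival:
  15–19: 5 × 70.3/1000 × 0.9834 = 0.34567
  20–24: 5 × 161.5/1000 × 0.9744 = 0.78683
  25–29: 5 × 242.3/1000 × 0.9551 = 1.15710
  30–34: 5 × 169.5/1000 × 0.9495 = 0.80470
  35–39: 5 × 65.9/1000 × 0.9391 = 0.30943
  40–44: 5 × 15.7/1000 × 0.9288 = 0.07291
  45–49: 5 × 2.3/1000 × 0.9156 = 0.01053
Sum = 3.48717
NRR = 0.48780 × 3.48717 = 1.70104
An NRR exceeding 1 indicates intrinsic growth under these rates.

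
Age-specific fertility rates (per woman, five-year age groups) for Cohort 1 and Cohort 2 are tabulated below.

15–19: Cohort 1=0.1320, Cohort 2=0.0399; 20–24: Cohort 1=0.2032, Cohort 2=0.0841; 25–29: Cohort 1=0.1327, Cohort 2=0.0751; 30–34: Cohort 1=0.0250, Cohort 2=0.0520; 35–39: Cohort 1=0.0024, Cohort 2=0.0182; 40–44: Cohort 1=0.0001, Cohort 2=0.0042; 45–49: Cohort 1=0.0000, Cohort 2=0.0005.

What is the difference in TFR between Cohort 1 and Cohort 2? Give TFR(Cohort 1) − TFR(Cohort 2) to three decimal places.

Cohort 1:
  Sum of ASFRs = 0.1320 + 0.2032 + 0.1327 + 0.0250 + 0.0024 + 0.0001 + 0.0000 = 0.4954
  TFR = 5 × 0.4954 = 2.477
Cohort 2:
  Sum of ASFRs = 0.0399 + 0.0841 + 0.0751 + 0.0520 + 0.0182 + 0.0042 + 0.0005 = 0.2740
  TFR = 5 × 0.2740 = 1.37
Difference = 2.477 − 1.37 = 1.107

1.107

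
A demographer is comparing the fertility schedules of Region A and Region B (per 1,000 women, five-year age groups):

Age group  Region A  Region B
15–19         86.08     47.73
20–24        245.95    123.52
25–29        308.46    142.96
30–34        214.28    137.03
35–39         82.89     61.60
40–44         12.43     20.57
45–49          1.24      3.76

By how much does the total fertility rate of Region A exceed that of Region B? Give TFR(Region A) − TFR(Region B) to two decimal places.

2.07

Region A:
  Sum of ASFRs = 86.08 + 245.95 + 308.46 + 214.28 + 82.89 + 12.43 + 1.24 = 951.33
  TFR = 5 × 951.33 / 1000 = 4.75665
Region B:
  Sum of ASFRs = 47.73 + 123.52 + 142.96 + 137.03 + 61.60 + 20.57 + 3.76 = 537.17
  TFR = 5 × 537.17 / 1000 = 2.68585
Difference = 4.75665 − 2.68585 = 2.0708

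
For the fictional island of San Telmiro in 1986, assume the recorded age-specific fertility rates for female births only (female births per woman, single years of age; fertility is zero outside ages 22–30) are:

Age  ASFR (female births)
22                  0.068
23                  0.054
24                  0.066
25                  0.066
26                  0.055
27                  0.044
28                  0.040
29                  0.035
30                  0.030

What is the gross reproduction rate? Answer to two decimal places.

0.46

Sum of female ASFRs = 0.068 + 0.054 + 0.066 + 0.066 + 0.055 + 0.044 + 0.040 + 0.035 + 0.030 = 0.458
GRR = 0.458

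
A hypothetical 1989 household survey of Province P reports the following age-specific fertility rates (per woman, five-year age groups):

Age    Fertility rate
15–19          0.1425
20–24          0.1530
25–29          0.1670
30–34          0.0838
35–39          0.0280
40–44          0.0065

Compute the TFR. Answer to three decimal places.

Sum of ASFRs = 0.1425 + 0.1530 + 0.1670 + 0.0838 + 0.0280 + 0.0065 = 0.5808
TFR = 5 × 0.5808 = 2.904

2.904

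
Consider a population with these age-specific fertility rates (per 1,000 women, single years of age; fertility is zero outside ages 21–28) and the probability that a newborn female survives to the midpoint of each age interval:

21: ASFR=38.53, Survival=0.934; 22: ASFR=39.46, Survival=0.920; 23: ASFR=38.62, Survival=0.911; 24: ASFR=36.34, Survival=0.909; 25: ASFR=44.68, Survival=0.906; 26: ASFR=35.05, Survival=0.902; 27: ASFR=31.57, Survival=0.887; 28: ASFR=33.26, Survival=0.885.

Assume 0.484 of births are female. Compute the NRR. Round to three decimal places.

0.131

Proportion female at birth = 0.484.
Survival-weighted fertility by age (1·fₓ·Sₓ):
  21: 1 × 38.53/1000 × 0.934 = 0.03599
  22: 1 × 39.46/1000 × 0.920 = 0.03630
  23: 1 × 38.62/1000 × 0.911 = 0.03518
  24: 1 × 36.34/1000 × 0.909 = 0.03303
  25: 1 × 44.68/1000 × 0.906 = 0.04048
  26: 1 × 35.05/1000 × 0.902 = 0.03162
  27: 1 × 31.57/1000 × 0.887 = 0.02800
  28: 1 × 33.26/1000 × 0.885 = 0.02944
Sum = 0.27004
NRR = 0.484 × 0.27004 = 0.13070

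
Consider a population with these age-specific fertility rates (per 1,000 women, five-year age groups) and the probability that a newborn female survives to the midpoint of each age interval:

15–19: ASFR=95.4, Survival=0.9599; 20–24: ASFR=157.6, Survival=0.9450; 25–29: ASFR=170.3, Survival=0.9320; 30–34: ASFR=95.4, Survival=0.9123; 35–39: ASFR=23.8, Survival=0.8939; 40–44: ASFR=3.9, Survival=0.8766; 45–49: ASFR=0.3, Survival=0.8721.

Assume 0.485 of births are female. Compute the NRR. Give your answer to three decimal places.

1.240

Proportion female at birth = 0.485.
Per-age-group product (5 × ASFR × survival probability):
  15–19: 5 × 95.4/1000 × 0.9599 = 0.45787
  20–24: 5 × 157.6/1000 × 0.9450 = 0.74466
  25–29: 5 × 170.3/1000 × 0.9320 = 0.79360
  30–34: 5 × 95.4/1000 × 0.9123 = 0.43517
  35–39: 5 × 23.8/1000 × 0.8939 = 0.10637
  40–44: 5 × 3.9/1000 × 0.8766 = 0.01709
  45–49: 5 × 0.3/1000 × 0.8721 = 0.00131
Sum = 2.55607
NRR = 0.485 × 2.55607 = 1.23969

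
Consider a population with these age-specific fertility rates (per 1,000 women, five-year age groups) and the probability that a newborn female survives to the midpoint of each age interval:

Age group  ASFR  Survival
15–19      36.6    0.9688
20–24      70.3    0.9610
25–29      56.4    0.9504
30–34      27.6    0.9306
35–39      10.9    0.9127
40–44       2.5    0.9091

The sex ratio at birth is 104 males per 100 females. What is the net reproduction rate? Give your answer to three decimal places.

0.477

Proportion female at birth = 100 / (100 + 104) = 0.49020.
Each age group contributes 5 × ASFR × survival:
  15–19: 5 × 36.6/1000 × 0.9688 = 0.17729
  20–24: 5 × 70.3/1000 × 0.9610 = 0.33779
  25–29: 5 × 56.4/1000 × 0.9504 = 0.26801
  30–34: 5 × 27.6/1000 × 0.9306 = 0.12842
  35–39: 5 × 10.9/1000 × 0.9127 = 0.04974
  40–44: 5 × 2.5/1000 × 0.9091 = 0.01136
Sum = 0.97261
NRR = 0.49020 × 0.97261 = 0.47677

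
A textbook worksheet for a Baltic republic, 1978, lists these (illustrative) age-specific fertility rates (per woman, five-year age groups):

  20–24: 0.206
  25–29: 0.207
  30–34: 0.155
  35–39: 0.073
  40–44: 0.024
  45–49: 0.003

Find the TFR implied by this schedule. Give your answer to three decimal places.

3.340

Sum of ASFRs = 0.206 + 0.207 + 0.155 + 0.073 + 0.024 + 0.003 = 0.668
TFR = 5 × 0.668 = 3.34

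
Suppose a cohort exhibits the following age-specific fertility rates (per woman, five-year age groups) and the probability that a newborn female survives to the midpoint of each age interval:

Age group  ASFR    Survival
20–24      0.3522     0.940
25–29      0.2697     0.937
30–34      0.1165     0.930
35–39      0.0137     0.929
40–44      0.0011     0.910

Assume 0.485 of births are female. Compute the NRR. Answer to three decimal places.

Proportion female at birth = 0.485.
Survival-weighted fertility by age (5·fₓ·Sₓ):
  20–24: 5 × 0.3522 × 0.940 = 1.65534
  25–29: 5 × 0.2697 × 0.937 = 1.26354
  30–34: 5 × 0.1165 × 0.930 = 0.54173
  35–39: 5 × 0.0137 × 0.929 = 0.06364
  40–44: 5 × 0.0011 × 0.910 = 0.00501
Sum = 3.52926
NRR = 0.485 × 3.52926 = 1.71169

1.712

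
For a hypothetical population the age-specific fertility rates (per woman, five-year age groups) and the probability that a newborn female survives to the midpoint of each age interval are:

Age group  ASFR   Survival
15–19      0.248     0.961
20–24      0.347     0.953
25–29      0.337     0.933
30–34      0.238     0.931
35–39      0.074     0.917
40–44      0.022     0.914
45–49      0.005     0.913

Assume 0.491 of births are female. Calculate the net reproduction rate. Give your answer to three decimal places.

2.940

Proportion female at birth = 0.491.
Each age group contributes 5 × ASFR × survival:
  15–19: 5 × 0.248 × 0.961 = 1.19164
  20–24: 5 × 0.347 × 0.953 = 1.65346
  25–29: 5 × 0.337 × 0.933 = 1.57211
  30–34: 5 × 0.238 × 0.931 = 1.10789
  35–39: 5 × 0.074 × 0.917 = 0.33929
  40–44: 5 × 0.022 × 0.914 = 0.10054
  45–49: 5 × 0.005 × 0.913 = 0.02283
Sum = 5.98776
NRR = 0.491 × 5.98776 = 2.93999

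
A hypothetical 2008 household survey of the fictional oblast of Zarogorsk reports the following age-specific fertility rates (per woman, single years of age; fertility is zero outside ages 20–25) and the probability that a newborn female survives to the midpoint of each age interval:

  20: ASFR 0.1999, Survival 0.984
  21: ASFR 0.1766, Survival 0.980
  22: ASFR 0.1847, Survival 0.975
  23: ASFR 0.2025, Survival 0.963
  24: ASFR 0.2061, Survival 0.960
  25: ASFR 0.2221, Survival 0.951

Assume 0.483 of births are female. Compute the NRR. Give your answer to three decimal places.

Proportion female at birth = 0.483.
Per-age-group product (1 × ASFR × survival probability):
  20: 1 × 0.1999 × 0.984 = 0.19670
  21: 1 × 0.1766 × 0.980 = 0.17307
  22: 1 × 0.1847 × 0.975 = 0.18008
  23: 1 × 0.2025 × 0.963 = 0.19501
  24: 1 × 0.2061 × 0.960 = 0.19786
  25: 1 × 0.2221 × 0.951 = 0.21122
Sum = 1.15394
NRR = 0.483 × 1.15394 = 0.55735
NRR < 1, so the cohort does not fully replace itself.

0.557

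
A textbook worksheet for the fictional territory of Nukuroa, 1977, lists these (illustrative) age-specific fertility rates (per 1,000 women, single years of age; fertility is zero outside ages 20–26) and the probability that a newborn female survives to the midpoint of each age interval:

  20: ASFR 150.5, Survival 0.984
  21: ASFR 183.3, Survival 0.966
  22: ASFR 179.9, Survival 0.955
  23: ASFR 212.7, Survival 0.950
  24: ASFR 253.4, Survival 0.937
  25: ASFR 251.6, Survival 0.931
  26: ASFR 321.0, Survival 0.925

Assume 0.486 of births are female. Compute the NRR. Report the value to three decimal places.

Proportion female at birth = 0.486.
Each age group contributes 1 × ASFR × survival:
  20: 1 × 150.5/1000 × 0.984 = 0.14809
  21: 1 × 183.3/1000 × 0.966 = 0.17707
  22: 1 × 179.9/1000 × 0.955 = 0.17180
  23: 1 × 212.7/1000 × 0.950 = 0.20207
  24: 1 × 253.4/1000 × 0.937 = 0.23744
  25: 1 × 251.6/1000 × 0.931 = 0.23424
  26: 1 × 321.0/1000 × 0.925 = 0.29693
Sum = 1.46764
NRR = 0.486 × 1.46764 = 0.71327

0.713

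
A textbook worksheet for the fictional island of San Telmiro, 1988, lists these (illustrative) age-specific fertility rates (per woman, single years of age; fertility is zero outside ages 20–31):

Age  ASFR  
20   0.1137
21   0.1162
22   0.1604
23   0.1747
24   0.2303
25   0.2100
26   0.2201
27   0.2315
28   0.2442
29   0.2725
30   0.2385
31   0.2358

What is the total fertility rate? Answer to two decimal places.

Sum of ASFRs = 0.1137 + 0.1162 + 0.1604 + 0.1747 + 0.2303 + 0.2100 + 0.2201 + 0.2315 + 0.2442 + 0.2725 + 0.2385 + 0.2358 = 2.4479
TFR = 2.4479

2.45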